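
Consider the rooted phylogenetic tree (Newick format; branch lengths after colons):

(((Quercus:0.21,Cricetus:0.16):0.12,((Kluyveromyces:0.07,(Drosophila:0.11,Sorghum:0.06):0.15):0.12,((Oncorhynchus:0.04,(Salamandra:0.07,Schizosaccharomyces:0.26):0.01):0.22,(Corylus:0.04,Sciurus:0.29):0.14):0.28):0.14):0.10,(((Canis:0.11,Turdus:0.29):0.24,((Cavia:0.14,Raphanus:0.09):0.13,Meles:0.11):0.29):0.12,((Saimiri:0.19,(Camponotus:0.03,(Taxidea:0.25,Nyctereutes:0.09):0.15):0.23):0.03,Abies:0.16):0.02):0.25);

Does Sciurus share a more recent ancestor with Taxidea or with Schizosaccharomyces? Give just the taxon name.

The MRCA of Sciurus and Schizosaccharomyces subtends ((Oncorhynchus,(Salamandra,Schizosaccharomyces)),(Corylus,Sciurus)) (5 taxa).
The MRCA of Sciurus and Taxidea is the root, subtending the entire tree (20 taxa).
The first is nested inside the second, so Sciurus shares a more recent common ancestor with Schizosaccharomyces.

Schizosaccharomyces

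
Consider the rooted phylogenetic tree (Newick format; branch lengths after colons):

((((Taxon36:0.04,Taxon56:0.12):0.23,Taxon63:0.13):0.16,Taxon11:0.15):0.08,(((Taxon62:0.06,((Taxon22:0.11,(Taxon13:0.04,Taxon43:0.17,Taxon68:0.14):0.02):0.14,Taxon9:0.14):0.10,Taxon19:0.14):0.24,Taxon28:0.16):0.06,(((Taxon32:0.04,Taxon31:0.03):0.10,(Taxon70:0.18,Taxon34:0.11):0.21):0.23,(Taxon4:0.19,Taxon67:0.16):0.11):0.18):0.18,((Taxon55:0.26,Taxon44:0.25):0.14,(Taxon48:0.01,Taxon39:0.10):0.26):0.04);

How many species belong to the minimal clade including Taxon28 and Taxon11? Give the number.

22

The MRCA of Taxon28 and Taxon11 is the root, so the clade is the entire tree.
That clade contains 22 terminal taxa: Taxon11, Taxon13, Taxon19, Taxon22, Taxon28, Taxon31, Taxon32, Taxon34, Taxon36, Taxon39, Taxon4, Taxon43, Taxon44, Taxon48, Taxon55, Taxon56, Taxon62, Taxon63, Taxon67, Taxon68, Taxon70, Taxon9.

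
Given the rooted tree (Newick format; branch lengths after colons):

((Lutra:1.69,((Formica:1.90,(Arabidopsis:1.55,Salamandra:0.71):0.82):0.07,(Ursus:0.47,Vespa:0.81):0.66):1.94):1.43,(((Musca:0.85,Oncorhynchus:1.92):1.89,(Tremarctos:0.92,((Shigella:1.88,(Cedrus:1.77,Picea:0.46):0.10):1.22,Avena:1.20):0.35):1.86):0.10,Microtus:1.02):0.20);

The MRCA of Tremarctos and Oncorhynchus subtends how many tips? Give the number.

7

The MRCA of Tremarctos and Oncorhynchus is the node subtending ((Musca,Oncorhynchus),(Tremarctos,((Shigella,(Cedrus,Picea)),Avena))).
That clade contains 7 terminal taxa: Avena, Cedrus, Musca, Oncorhynchus, Picea, Shigella, Tremarctos.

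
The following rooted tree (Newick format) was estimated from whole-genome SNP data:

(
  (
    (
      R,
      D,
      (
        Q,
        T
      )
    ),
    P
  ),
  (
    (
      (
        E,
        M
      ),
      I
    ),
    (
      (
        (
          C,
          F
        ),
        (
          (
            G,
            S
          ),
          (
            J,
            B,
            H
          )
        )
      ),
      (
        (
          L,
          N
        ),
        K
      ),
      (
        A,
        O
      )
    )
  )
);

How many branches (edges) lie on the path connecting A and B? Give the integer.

The MRCA of A and B is the node subtending (((C,F),((G,S),(J,B,H))),((L,N),K),(A,O)).
From A up to that node: 2 branches. From B up to the same node: 4 branches. Total: 2 + 4 = 6.

6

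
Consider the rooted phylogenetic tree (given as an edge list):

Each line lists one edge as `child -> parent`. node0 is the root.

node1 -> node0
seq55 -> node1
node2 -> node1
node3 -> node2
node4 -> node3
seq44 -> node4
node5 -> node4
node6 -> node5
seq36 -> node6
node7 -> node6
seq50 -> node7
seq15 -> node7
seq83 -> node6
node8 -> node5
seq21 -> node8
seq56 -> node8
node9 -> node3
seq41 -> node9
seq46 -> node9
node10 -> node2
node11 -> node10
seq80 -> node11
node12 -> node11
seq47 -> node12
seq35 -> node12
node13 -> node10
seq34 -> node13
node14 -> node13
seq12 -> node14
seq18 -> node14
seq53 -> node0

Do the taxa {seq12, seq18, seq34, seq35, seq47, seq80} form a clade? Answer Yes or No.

The most recent common ancestor of these taxa subtends ((seq80,(seq47,seq35)),(seq34,(seq12,seq18))).
That clade has exactly 6 tips — every listed taxon and nothing else — so the group is monophyletic.

Yes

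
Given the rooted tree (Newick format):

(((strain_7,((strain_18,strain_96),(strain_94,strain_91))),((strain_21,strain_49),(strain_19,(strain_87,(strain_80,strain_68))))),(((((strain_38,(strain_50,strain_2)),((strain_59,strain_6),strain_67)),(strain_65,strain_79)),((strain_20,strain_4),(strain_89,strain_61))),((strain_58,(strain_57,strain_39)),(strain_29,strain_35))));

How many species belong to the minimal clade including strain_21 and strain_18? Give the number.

The MRCA of strain_21 and strain_18 is the node subtending ((strain_7,((strain_18,strain_96),(strain_94,strain_91))),((strain_21,strain_49),(strain_19,(strain_87,(strain_80,strain_68))))).
That clade contains 11 terminal taxa: strain_18, strain_19, strain_21, strain_49, strain_68, strain_7, strain_80, strain_87, strain_91, strain_94, strain_96.

11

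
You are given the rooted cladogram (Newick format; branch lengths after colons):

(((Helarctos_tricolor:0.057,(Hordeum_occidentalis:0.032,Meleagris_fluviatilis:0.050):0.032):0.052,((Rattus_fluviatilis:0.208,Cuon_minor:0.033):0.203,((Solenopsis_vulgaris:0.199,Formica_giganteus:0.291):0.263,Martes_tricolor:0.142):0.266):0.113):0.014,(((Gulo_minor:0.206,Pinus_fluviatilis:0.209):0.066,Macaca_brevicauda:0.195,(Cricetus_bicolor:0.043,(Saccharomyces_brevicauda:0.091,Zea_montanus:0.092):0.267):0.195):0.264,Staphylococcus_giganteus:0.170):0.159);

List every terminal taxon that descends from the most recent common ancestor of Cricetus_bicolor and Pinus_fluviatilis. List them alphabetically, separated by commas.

Tracing Cricetus_bicolor: it sits inside (Cricetus_bicolor,(Saccharomyces_brevicauda,Zea_montanus)).
Tracing Pinus_fluviatilis: it sits inside (Gulo_minor,Pinus_fluviatilis).
The smallest clade enclosing both is ((Gulo_minor,Pinus_fluviatilis),Macaca_brevicauda,(Cricetus_bicolor,(Saccharomyces_brevicauda,Zea_montanus))); the answer is its 6 terminal taxa in alphabetical order.

Cricetus_bicolor, Gulo_minor, Macaca_brevicauda, Pinus_fluviatilis, Saccharomyces_brevicauda, Zea_montanus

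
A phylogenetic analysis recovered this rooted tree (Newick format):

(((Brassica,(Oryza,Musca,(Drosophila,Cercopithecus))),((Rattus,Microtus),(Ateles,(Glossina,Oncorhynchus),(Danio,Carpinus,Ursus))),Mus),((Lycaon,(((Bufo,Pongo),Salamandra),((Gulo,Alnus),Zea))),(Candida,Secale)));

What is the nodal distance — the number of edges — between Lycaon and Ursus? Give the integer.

8

The MRCA of Lycaon and Ursus is the root of the tree.
From Lycaon up to that node: 3 branches. From Ursus up to the same node: 5 branches. Total: 3 + 5 = 8.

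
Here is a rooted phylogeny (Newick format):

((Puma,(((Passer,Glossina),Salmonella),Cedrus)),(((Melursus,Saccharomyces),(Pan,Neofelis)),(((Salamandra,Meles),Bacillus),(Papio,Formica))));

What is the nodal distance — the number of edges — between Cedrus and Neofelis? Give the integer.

The MRCA of Cedrus and Neofelis is the root of the tree.
From Cedrus up to that node: 3 branches. From Neofelis up to the same node: 4 branches. Total: 3 + 4 = 7.

7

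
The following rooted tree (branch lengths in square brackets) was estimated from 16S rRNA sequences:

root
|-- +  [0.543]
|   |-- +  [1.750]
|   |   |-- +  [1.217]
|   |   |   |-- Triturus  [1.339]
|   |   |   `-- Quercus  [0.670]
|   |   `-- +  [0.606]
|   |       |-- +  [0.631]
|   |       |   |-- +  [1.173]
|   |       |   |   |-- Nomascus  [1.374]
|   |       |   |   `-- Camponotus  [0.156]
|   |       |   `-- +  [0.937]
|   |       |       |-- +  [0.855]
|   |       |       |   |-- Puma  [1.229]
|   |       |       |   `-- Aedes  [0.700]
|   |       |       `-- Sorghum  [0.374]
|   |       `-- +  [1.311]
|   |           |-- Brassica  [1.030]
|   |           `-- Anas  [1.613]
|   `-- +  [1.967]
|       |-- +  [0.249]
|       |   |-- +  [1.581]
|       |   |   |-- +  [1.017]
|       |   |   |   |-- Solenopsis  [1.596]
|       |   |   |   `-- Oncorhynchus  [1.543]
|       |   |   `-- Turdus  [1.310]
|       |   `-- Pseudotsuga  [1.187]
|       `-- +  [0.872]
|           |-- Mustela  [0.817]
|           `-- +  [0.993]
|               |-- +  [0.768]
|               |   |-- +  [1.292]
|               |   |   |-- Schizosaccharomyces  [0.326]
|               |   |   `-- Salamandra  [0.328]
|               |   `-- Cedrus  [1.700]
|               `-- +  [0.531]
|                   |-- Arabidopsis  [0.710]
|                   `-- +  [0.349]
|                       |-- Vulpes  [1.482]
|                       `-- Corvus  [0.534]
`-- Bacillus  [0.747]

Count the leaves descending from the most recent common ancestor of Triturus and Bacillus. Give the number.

21

The MRCA of Triturus and Bacillus is the root, so the clade is the entire tree.
That clade contains 21 terminal taxa: Aedes, Anas, Arabidopsis, Bacillus, Brassica, Camponotus, Cedrus, Corvus, Mustela, Nomascus, Oncorhynchus, Pseudotsuga, Puma, Quercus, Salamandra, Schizosaccharomyces, Solenopsis, Sorghum, Triturus, Turdus, Vulpes.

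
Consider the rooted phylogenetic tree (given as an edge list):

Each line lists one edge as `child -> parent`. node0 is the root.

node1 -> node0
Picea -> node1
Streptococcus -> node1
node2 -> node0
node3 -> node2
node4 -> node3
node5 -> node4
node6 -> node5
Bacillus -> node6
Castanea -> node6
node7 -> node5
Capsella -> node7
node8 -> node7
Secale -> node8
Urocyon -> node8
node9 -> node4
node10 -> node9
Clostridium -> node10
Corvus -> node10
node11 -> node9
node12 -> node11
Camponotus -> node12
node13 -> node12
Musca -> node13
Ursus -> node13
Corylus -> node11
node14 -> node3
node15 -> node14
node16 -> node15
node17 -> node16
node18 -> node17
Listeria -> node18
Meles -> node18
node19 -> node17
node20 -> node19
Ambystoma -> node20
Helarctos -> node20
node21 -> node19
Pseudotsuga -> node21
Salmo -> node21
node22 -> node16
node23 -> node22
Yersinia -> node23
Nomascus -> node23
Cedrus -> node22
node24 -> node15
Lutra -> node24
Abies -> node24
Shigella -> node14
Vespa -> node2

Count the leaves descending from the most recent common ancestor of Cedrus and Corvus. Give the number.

The MRCA of Cedrus and Corvus is the node subtending ((((Bacillus,Castanea),(Capsella,(Secale,Urocyon))),((Clostridium,Corvus),((Camponotus,(Musca,Ursus)),Corylus))),(((((Listeria,Meles),((Ambystoma,Helarctos),(Pseudotsuga,Salmo))),((Yersinia,Nomascus),Cedrus)),(Lutra,Abies)),Shigella)).
That clade contains 23 terminal taxa: Abies, Ambystoma, Bacillus, Camponotus, Capsella, Castanea, Cedrus, Clostridium, Corvus, Corylus, Helarctos, Listeria, Lutra, Meles, Musca, Nomascus, Pseudotsuga, Salmo, Secale, Shigella, Urocyon, Ursus, Yersinia.

23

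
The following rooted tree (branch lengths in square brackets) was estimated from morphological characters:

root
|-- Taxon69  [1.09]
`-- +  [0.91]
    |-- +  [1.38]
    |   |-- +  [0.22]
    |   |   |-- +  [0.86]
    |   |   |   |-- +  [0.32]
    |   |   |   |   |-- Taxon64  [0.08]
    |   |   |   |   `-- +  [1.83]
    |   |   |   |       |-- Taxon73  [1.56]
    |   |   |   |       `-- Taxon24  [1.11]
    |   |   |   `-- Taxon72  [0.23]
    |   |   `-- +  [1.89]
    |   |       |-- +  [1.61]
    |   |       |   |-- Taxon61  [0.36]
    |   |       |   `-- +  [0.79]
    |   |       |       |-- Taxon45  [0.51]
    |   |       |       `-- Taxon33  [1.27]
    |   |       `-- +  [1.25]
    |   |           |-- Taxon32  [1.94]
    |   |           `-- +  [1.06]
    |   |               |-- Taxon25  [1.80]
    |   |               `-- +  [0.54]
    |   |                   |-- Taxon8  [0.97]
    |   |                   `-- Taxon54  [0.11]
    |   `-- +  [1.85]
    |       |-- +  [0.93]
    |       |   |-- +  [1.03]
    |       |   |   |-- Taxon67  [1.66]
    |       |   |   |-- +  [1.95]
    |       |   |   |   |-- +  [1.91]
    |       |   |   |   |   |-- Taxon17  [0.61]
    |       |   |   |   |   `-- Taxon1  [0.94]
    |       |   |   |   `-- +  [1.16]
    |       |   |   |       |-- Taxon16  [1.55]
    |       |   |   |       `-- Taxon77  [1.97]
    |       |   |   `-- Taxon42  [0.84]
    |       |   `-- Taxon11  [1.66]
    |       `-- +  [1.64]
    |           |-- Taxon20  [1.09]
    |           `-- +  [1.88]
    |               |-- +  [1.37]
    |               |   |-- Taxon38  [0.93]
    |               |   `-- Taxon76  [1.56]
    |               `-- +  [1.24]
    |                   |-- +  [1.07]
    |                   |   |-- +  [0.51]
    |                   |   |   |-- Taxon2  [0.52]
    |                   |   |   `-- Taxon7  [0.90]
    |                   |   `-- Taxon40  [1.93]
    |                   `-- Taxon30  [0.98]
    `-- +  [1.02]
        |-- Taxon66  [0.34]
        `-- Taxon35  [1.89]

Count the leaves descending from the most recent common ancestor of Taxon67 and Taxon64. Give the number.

25

The MRCA of Taxon67 and Taxon64 is the node subtending ((((Taxon64,(Taxon73,Taxon24)),Taxon72),((Taxon61,(Taxon45,Taxon33)),(Taxon32,(Taxon25,(Taxon8,Taxon54))))),(((Taxon67,((Taxon17,Taxon1),(Taxon16,Taxon77)),Taxon42),Taxon11),(Taxon20,((Taxon38,Taxon76),(((Taxon2,Taxon7),Taxon40),Taxon30))))).
That clade contains 25 terminal taxa: Taxon1, Taxon11, Taxon16, Taxon17, Taxon2, Taxon20, Taxon24, Taxon25, Taxon30, Taxon32, Taxon33, Taxon38, Taxon40, Taxon42, Taxon45, Taxon54, Taxon61, Taxon64, Taxon67, Taxon7, Taxon72, Taxon73, Taxon76, Taxon77, Taxon8.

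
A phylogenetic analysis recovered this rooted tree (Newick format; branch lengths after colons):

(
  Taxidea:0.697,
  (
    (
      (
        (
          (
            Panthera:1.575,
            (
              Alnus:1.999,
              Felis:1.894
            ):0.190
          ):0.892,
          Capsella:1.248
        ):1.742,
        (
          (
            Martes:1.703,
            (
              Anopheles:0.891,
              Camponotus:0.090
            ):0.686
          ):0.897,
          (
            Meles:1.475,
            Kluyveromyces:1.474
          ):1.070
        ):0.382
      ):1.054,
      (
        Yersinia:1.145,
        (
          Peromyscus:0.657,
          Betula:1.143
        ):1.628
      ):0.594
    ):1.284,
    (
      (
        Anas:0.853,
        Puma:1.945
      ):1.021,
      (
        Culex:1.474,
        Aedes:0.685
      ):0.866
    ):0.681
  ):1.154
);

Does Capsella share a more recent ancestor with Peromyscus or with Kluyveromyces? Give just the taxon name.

The MRCA of Capsella and Kluyveromyces subtends (((Panthera,(Alnus,Felis)),Capsella),((Martes,(Anopheles,Camponotus)),(Meles,Kluyveromyces))) (9 taxa).
The MRCA of Capsella and Peromyscus subtends ((((Panthera,(Alnus,Felis)),Capsella),((Martes,(Anopheles,Camponotus)),(Meles,Kluyveromyces))),(Yersinia,(Peromyscus,Betula))) (12 taxa).
The first is nested inside the second, so Capsella shares a more recent common ancestor with Kluyveromyces.

Kluyveromyces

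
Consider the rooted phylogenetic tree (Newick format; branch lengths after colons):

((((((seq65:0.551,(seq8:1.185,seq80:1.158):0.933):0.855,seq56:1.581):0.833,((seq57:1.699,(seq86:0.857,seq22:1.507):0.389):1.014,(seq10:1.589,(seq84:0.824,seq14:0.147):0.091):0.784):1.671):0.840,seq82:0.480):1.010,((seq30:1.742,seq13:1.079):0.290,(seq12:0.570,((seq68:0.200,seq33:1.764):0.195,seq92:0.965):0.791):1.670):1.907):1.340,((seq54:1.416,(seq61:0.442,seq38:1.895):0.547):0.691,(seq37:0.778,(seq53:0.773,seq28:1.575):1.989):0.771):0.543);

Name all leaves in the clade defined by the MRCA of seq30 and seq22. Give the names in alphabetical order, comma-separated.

seq10, seq12, seq13, seq14, seq22, seq30, seq33, seq56, seq57, seq65, seq68, seq8, seq80, seq82, seq84, seq86, seq92

Tracing seq30: it sits inside (seq30,seq13).
Tracing seq22: it sits inside (seq86,seq22).
The smallest clade enclosing both is (((((seq65,(seq8,seq80)),seq56),((seq57,(seq86,seq22)),(seq10,(seq84,seq14)))),seq82),((seq30,seq13),(seq12,((seq68,seq33),seq92)))); the answer is its 17 terminal taxa in alphabetical order.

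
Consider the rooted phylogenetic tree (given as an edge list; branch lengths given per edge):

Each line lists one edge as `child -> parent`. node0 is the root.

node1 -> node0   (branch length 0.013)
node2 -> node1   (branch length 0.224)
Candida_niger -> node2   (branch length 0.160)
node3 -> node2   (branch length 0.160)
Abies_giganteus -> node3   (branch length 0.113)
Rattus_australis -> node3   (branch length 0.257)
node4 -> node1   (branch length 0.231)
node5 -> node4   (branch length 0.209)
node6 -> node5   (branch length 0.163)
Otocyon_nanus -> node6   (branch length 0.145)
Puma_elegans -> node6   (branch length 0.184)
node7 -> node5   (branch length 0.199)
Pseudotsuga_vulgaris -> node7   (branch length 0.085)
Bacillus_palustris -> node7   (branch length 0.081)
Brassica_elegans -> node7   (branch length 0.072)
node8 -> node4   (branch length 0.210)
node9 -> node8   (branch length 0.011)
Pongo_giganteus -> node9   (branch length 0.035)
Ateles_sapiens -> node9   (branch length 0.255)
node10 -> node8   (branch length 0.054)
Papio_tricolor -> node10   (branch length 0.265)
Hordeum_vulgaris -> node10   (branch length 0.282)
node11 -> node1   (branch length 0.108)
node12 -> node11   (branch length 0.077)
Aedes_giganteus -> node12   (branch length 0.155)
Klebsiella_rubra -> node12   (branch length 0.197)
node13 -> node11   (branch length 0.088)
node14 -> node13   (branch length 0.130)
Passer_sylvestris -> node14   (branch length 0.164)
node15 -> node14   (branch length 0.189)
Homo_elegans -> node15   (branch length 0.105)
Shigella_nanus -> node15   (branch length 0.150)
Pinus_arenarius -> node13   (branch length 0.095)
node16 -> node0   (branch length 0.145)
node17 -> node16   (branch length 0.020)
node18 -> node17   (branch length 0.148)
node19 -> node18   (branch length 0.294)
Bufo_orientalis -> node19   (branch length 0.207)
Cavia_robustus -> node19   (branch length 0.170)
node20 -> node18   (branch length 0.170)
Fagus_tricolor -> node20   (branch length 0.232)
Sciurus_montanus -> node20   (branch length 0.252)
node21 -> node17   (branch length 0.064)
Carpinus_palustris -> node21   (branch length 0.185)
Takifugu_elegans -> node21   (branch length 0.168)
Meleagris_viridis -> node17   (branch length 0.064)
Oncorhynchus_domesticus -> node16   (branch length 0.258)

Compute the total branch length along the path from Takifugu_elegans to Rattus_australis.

1.051

The path runs Takifugu_elegans → … → MRCA → … → Rattus_australis; the MRCA is the root of the tree.
Branch lengths along that path: 0.168 + 0.064 + 0.020 + 0.145 + 0.013 + 0.224 + 0.160 + 0.257 = 1.051.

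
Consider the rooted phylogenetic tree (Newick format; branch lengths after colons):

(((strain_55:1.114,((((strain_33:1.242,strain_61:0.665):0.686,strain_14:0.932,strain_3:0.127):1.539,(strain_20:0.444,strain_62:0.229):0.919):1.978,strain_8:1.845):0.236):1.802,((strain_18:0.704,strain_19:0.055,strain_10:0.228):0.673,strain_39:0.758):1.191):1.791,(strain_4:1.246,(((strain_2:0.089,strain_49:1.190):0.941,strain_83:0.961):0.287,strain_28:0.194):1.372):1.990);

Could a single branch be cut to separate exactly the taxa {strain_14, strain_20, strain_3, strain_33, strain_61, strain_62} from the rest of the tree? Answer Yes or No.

Yes

The most recent common ancestor of these taxa subtends (((strain_33,strain_61),strain_14,strain_3),(strain_20,strain_62)).
That clade has exactly 6 tips — every listed taxon and nothing else — so the group is monophyletic.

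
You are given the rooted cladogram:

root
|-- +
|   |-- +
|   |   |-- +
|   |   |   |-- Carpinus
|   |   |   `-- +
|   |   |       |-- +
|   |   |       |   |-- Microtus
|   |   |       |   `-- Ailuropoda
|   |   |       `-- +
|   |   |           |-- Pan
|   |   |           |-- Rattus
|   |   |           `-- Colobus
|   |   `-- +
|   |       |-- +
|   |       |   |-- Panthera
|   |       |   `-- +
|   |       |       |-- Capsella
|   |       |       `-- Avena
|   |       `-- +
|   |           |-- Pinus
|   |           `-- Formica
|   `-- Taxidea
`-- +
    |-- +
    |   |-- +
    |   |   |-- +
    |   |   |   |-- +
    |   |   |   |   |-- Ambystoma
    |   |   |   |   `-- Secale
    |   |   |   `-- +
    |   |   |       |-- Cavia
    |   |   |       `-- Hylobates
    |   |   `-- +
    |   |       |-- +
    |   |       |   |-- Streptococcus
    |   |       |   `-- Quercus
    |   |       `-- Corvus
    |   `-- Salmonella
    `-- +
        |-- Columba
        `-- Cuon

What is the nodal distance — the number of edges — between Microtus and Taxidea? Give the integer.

The MRCA of Microtus and Taxidea is the node subtending (((Carpinus,((Microtus,Ailuropoda),(Pan,Rattus,Colobus))),((Panthera,(Capsella,Avena)),(Pinus,Formica))),Taxidea).
From Microtus up to that node: 5 branches. From Taxidea up to the same node: 1 branch. Total: 5 + 1 = 6.

6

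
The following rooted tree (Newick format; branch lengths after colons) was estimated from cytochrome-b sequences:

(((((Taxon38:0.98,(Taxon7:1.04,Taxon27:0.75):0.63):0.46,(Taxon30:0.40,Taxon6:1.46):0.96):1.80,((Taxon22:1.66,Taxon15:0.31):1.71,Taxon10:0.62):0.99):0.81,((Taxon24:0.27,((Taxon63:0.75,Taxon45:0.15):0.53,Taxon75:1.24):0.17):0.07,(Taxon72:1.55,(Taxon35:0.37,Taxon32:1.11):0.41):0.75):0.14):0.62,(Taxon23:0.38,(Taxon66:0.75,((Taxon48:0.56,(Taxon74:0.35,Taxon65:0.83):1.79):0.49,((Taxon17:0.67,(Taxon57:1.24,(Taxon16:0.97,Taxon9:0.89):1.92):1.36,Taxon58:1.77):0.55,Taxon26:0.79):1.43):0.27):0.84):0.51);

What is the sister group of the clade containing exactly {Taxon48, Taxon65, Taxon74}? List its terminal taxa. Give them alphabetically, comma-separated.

The clade containing exactly {Taxon48, Taxon65, Taxon74} attaches to the tree at the node subtending ((Taxon48,(Taxon74,Taxon65)),((Taxon17,(Taxon57,(Taxon16,Taxon9)),Taxon58),Taxon26)).
The other lineage descending from that same node — the sister group — is ((Taxon17,(Taxon57,(Taxon16,Taxon9)),Taxon58),Taxon26); its 6 tips in alphabetical order are the answer.

Taxon16, Taxon17, Taxon26, Taxon57, Taxon58, Taxon9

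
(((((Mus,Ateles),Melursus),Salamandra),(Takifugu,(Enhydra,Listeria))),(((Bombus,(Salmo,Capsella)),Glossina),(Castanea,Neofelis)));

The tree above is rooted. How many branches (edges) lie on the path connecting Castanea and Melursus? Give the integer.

The MRCA of Castanea and Melursus is the root of the tree.
From Castanea up to that node: 3 branches. From Melursus up to the same node: 4 branches. Total: 3 + 4 = 7.

7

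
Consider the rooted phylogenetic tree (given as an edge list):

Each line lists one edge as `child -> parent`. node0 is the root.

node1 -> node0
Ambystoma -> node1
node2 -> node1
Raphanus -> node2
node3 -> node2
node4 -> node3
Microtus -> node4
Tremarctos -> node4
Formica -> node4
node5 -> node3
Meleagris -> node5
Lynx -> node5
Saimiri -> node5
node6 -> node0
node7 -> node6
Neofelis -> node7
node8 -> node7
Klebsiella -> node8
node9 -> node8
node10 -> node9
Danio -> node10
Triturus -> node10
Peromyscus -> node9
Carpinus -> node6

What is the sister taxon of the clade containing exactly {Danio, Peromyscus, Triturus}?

Klebsiella

The clade containing exactly {Danio, Peromyscus, Triturus} attaches to the tree at the node subtending (Klebsiella,((Danio,Triturus),Peromyscus)).
The other lineage descending from that same node — the sister group — is the single tip Klebsiella.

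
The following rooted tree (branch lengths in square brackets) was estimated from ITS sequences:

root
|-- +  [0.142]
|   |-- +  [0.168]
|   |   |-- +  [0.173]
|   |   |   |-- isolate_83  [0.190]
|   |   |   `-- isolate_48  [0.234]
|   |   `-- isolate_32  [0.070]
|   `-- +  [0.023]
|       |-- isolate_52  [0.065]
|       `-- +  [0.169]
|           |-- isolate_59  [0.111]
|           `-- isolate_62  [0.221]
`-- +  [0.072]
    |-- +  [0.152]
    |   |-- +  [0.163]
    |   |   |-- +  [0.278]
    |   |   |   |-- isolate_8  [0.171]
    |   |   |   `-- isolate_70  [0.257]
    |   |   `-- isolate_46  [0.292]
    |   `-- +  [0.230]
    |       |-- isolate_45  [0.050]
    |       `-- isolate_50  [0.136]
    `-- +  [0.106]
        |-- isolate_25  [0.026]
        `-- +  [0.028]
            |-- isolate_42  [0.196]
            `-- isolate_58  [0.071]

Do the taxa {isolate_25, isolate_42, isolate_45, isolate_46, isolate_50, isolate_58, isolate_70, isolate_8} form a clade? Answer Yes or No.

Yes

The most recent common ancestor of these taxa subtends ((((isolate_8,isolate_70),isolate_46),(isolate_45,isolate_50)),(isolate_25,(isolate_42,isolate_58))).
That clade has exactly 8 tips — every listed taxon and nothing else — so the group is monophyletic.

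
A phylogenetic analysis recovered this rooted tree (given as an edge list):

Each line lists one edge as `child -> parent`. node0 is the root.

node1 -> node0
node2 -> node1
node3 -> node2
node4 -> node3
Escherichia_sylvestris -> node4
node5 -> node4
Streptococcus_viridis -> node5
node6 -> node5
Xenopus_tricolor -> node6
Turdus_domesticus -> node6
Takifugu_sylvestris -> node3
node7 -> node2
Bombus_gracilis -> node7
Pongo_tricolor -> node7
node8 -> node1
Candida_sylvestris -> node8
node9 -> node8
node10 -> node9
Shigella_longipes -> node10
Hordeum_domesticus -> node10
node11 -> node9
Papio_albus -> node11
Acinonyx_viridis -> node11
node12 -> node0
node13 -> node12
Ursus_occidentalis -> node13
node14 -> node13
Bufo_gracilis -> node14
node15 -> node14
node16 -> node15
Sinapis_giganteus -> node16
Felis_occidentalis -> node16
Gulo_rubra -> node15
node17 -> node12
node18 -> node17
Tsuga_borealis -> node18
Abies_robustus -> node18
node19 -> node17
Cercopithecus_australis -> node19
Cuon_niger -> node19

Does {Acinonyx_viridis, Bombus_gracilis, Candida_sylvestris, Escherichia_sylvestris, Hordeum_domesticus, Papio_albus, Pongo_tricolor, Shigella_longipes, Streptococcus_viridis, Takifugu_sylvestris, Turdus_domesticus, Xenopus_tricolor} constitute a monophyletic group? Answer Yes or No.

The most recent common ancestor of these taxa subtends ((((Escherichia_sylvestris,(Streptococcus_viridis,(Xenopus_tricolor,Turdus_domesticus))),Takifugu_sylvestris),(Bombus_gracilis,Pongo_tricolor)),(Candida_sylvestris,((Shigella_longipes,Hordeum_domesticus),(Papio_albus,Acinonyx_viridis)))).
That clade has exactly 12 tips — every listed taxon and nothing else — so the group is monophyletic.

Yes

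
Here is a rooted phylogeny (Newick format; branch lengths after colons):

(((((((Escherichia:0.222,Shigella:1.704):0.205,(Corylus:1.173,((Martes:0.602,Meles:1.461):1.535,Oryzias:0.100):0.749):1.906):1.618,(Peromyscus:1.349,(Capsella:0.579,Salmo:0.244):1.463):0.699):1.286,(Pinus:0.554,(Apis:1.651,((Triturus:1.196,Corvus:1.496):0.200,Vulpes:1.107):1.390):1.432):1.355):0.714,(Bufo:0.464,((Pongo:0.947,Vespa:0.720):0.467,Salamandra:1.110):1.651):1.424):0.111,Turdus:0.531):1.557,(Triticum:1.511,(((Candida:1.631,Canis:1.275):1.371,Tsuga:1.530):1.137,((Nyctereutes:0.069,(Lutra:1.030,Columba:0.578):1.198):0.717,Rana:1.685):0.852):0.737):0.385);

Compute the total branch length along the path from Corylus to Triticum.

The path runs Corylus → … → MRCA → … → Triticum; the MRCA is the root of the tree.
Branch lengths along that path: 1.173 + 1.906 + 1.618 + 1.286 + 0.714 + 0.111 + 1.557 + 0.385 + 1.511 = 10.261.

10.261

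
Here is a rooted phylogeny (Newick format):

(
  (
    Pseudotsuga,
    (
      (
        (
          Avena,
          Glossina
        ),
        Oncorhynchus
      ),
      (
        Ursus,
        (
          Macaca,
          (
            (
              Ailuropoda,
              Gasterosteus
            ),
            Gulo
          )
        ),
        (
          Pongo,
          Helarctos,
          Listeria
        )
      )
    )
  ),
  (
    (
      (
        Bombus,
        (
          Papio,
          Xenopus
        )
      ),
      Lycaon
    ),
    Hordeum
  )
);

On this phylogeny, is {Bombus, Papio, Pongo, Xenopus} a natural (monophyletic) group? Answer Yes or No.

No

The MRCA of the listed taxa is the root, so the smallest clade containing them is the whole tree.
That clade also contains Ailuropoda, Avena, Gasterosteus, Glossina, Gulo, Helarctos, Hordeum, Listeria, Lycaon, Macaca, Oncorhynchus, Pseudotsuga, Ursus, which are not in the proposed group, so the group is not monophyletic.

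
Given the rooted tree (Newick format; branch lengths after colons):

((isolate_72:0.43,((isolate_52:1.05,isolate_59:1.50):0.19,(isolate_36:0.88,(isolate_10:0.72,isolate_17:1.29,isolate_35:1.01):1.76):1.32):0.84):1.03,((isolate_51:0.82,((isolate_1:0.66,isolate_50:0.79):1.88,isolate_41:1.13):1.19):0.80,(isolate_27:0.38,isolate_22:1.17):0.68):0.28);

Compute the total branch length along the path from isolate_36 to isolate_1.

The path runs isolate_36 → … → MRCA → … → isolate_1; the MRCA is the root of the tree.
Branch lengths along that path: 0.88 + 1.32 + 0.84 + 1.03 + 0.28 + 0.80 + 1.19 + 1.88 + 0.66 = 8.88.

8.88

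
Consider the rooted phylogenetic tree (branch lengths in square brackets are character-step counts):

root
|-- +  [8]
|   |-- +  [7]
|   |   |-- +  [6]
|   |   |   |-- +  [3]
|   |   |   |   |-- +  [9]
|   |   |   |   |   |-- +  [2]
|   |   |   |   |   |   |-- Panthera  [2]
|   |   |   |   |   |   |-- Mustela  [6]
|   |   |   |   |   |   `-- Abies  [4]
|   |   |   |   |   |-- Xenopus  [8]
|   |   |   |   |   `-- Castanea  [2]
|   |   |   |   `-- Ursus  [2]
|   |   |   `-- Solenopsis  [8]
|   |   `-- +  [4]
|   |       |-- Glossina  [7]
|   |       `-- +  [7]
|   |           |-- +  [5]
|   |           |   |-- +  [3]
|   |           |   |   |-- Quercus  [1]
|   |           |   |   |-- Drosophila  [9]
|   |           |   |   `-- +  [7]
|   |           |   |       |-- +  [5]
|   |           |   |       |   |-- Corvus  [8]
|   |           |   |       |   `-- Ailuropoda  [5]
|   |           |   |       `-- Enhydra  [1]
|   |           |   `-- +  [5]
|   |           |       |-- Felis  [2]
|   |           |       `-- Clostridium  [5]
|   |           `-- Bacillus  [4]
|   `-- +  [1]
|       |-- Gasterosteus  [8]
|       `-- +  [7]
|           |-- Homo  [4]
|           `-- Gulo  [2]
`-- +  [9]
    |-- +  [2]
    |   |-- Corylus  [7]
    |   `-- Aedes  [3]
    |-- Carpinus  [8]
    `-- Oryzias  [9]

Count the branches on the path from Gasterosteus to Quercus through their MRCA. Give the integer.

8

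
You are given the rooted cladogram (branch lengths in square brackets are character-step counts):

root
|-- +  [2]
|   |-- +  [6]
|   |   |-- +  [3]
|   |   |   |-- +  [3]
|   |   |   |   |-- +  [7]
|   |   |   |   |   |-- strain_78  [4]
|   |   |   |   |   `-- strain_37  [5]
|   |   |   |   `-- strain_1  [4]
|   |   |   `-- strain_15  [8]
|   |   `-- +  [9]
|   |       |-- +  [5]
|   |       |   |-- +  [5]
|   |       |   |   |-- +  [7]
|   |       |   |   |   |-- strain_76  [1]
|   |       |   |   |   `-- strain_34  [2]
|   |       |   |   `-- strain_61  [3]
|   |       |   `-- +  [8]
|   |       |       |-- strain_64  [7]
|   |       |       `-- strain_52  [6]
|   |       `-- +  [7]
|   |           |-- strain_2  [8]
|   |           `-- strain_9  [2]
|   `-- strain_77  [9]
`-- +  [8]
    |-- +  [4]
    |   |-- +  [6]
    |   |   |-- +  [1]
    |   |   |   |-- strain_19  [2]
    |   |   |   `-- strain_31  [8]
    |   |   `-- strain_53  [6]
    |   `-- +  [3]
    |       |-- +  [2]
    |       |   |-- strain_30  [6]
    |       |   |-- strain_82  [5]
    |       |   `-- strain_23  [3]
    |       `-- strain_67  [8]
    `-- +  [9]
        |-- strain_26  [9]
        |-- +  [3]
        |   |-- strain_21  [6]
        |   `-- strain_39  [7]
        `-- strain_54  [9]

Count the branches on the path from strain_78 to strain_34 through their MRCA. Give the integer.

9

The MRCA of strain_78 and strain_34 is the node subtending ((((strain_78,strain_37),strain_1),strain_15),((((strain_76,strain_34),strain_61),(strain_64,strain_52)),(strain_2,strain_9))).
From strain_78 up to that node: 4 branches. From strain_34 up to the same node: 5 branches. Total: 4 + 5 = 9.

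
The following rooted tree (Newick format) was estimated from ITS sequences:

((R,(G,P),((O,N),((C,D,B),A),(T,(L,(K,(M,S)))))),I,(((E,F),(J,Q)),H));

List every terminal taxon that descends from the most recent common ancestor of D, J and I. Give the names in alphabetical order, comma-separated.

Tracing D: it sits inside (C,D,B).
Tracing J: it sits inside (J,Q).
Tracing I: it attaches directly to the root.
The smallest clade enclosing all 3 is the whole tree (their MRCA is the root), so the answer is all 20 tips in alphabetical order.

A, B, C, D, E, F, G, H, I, J, K, L, M, N, O, P, Q, R, S, T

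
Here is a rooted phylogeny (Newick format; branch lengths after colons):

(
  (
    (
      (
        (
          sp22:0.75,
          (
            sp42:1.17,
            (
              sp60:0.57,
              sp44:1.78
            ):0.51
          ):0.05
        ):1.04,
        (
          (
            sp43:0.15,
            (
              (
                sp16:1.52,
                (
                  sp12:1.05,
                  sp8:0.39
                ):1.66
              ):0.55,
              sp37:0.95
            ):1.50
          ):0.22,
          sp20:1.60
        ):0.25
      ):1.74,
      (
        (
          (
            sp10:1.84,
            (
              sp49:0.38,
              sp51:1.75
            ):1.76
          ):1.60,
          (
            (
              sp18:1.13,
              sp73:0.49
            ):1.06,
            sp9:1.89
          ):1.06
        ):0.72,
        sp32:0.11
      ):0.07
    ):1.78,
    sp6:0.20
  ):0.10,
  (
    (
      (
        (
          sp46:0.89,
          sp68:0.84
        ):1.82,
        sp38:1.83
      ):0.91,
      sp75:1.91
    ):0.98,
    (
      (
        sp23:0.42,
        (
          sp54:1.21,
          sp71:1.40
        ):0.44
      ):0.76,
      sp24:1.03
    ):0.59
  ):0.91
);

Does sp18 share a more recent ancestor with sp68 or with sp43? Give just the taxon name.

sp43

The MRCA of sp18 and sp43 subtends (((sp22,(sp42,(sp60,sp44))),((sp43,((sp16,(sp12,sp8)),sp37)),sp20)),(((sp10,(sp49,sp51)),((sp18,sp73),sp9)),sp32)) (17 taxa).
The MRCA of sp18 and sp68 is the root, subtending the entire tree (26 taxa).
The first is nested inside the second, so sp18 shares a more recent common ancestor with sp43.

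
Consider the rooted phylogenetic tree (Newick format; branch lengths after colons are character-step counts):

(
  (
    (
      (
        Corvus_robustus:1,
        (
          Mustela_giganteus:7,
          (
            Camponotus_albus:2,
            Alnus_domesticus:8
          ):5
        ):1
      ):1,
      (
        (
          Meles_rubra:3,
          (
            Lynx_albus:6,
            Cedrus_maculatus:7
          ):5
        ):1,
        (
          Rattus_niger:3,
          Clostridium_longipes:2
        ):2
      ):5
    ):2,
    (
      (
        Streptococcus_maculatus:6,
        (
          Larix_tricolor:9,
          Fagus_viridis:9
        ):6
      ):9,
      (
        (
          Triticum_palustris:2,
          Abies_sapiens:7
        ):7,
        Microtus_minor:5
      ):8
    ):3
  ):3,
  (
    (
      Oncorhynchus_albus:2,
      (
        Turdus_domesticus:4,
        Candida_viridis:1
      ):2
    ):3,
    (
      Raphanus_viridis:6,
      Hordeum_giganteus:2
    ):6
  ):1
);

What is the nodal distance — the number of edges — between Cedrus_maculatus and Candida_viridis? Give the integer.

10

The MRCA of Cedrus_maculatus and Candida_viridis is the root of the tree.
From Cedrus_maculatus up to that node: 6 branches. From Candida_viridis up to the same node: 4 branches. Total: 6 + 4 = 10.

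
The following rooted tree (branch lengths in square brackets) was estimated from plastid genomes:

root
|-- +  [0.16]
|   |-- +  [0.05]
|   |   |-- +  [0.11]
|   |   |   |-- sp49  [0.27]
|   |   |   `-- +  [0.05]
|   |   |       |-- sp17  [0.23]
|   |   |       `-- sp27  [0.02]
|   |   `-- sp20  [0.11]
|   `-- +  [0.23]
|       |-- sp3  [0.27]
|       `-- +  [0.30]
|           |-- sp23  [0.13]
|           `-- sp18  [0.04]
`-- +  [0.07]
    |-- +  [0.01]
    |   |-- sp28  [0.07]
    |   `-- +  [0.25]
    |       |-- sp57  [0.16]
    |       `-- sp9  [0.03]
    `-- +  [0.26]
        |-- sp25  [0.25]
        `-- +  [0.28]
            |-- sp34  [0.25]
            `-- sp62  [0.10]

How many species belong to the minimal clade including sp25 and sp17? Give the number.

13

The MRCA of sp25 and sp17 is the root, so the clade is the entire tree.
That clade contains 13 terminal taxa: sp17, sp18, sp20, sp23, sp25, sp27, sp28, sp3, sp34, sp49, sp57, sp62, sp9.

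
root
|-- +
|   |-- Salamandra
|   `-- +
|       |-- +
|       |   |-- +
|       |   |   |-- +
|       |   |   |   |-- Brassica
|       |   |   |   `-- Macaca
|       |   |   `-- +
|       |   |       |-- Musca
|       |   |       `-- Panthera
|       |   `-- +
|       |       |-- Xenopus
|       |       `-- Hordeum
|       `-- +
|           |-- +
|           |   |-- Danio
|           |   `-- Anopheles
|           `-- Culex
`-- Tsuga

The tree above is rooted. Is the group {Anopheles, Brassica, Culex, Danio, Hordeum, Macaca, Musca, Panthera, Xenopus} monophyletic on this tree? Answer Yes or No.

Yes

The most recent common ancestor of these taxa subtends ((((Brassica,Macaca),(Musca,Panthera)),(Xenopus,Hordeum)),((Danio,Anopheles),Culex)).
That clade has exactly 9 tips — every listed taxon and nothing else — so the group is monophyletic.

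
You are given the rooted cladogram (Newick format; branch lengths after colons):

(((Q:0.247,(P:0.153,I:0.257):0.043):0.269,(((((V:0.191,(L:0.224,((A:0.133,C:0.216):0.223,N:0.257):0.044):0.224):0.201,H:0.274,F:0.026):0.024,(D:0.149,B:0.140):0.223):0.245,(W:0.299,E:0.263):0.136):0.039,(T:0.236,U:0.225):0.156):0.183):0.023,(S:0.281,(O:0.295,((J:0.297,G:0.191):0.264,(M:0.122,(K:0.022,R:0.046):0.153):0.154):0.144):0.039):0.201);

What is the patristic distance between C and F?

0.934

The path runs C → … → MRCA → … → F; the MRCA is the node subtending ((V,(L,((A,C),N))),H,F).
Branch lengths along that path: 0.216 + 0.223 + 0.044 + 0.224 + 0.201 + 0.026 = 0.934.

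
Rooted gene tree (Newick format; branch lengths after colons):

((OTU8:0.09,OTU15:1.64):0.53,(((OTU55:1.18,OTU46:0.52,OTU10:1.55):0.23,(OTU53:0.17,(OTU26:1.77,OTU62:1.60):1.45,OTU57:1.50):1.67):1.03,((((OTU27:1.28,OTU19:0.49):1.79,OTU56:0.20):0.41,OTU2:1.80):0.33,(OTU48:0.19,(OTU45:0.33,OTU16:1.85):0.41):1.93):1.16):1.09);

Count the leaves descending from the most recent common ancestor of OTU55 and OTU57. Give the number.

7

The MRCA of OTU55 and OTU57 is the node subtending ((OTU55,OTU46,OTU10),(OTU53,(OTU26,OTU62),OTU57)).
That clade contains 7 terminal taxa: OTU10, OTU26, OTU46, OTU53, OTU55, OTU57, OTU62.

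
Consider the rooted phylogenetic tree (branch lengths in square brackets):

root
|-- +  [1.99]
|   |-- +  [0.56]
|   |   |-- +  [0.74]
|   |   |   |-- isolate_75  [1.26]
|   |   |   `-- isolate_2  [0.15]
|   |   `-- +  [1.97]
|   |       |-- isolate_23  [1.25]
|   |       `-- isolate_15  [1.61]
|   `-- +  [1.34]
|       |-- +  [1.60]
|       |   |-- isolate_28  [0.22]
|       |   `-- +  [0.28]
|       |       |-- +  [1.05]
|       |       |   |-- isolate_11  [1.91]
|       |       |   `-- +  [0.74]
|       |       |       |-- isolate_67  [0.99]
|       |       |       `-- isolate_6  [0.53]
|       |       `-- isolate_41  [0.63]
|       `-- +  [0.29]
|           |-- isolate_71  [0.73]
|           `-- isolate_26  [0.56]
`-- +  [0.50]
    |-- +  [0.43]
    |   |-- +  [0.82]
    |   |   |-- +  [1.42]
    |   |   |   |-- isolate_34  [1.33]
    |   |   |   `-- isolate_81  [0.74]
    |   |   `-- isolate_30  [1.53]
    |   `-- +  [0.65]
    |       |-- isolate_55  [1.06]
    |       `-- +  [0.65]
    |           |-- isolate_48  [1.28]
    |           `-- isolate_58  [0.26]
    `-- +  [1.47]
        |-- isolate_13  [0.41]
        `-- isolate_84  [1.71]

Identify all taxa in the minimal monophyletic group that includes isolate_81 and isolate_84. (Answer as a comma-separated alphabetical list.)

isolate_13, isolate_30, isolate_34, isolate_48, isolate_55, isolate_58, isolate_81, isolate_84

Tracing isolate_81: it sits inside (isolate_34,isolate_81).
Tracing isolate_84: it sits inside (isolate_13,isolate_84).
The smallest clade enclosing both is ((((isolate_34,isolate_81),isolate_30),(isolate_55,(isolate_48,isolate_58))),(isolate_13,isolate_84)); the answer is its 8 terminal taxa in alphabetical order.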